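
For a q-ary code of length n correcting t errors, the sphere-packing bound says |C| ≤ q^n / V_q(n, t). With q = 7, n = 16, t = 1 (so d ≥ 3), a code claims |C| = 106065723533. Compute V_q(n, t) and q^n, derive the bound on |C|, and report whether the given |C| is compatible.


V_q(n, t) = 97, q^n = 33232930569601, Hamming bound = 342607531645, |C| = 106065723533 ≤ bound (satisfied).

Step 1: Compute V_q(n, t) = Σ_{j=0}^1 C(n, j) (q−1)^j.
  j = 0: C(16,0)·(6)^0 = 1·1 = 1.
  j = 1: C(16,1)·(6)^1 = 16·6 = 96.
  V_q(n, t) = 1 + 96 = 97.
Step 2: q^n = 7^16 = 33232930569601.
Step 3: Hamming bound ⌊q^n / V_q(n,t)⌋ = ⌊33232930569601/97⌋ = 342607531645.
Step 4: Compare |C| = 106065723533 to 342607531645: satisfied.
The claimed |C| lies below the Hamming bound.


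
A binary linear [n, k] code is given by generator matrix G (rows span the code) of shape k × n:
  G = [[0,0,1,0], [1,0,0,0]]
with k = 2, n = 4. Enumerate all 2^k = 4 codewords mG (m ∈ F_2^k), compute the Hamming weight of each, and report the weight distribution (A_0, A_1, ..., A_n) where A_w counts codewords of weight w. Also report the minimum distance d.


Weight distribution: A_0 = 1, A_1 = 2, A_2 = 1. Minimum distance d = 1.

Enumerate all 2^2 = 4 messages m ∈ F_2^2.
For each, compute codeword c = mG in F_2^4, then tally its weight.
  m = 00 → c = 0000, weight = 0.
  m = 10 → c = 0010, weight = 1.
  m = 01 → c = 1000, weight = 1.
  m = 11 → c = 1010, weight = 2.
Tally weights:
  weight 0: 1 codewords.
  weight 1: 2 codewords.
  weight 2: 1 codewords.
Minimum distance d = smallest w > 0 with A_w > 0 = 1.
Sanity: Σ A_w = 4 = 2^2 = 4 ✓.


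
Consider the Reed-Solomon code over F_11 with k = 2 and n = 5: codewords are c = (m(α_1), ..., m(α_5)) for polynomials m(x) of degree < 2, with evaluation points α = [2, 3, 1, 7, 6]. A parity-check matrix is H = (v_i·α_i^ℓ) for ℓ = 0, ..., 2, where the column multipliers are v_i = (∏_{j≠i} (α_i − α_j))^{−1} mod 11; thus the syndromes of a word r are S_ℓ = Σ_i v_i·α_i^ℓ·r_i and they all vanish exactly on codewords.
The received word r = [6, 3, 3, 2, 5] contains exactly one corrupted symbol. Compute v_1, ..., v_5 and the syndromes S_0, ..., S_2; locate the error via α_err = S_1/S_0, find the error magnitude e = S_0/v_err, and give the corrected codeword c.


S = (1, 1, 1), error at position 3, error magnitude e = 5, c = [6, 3, 9, 2, 5].

Step 1: column multipliers v_i = (∏_{j≠i}(α_i − α_j))^{−1} mod 11.
  i = 1 (α = 2): (2−3)(2−1)(2−7)(2−6) = (−1)·1·(−5)·(−4) = −20 ≡ 2, so v_1 = 2^{−1} = 6 (mod 11).
  i = 2 (α = 3): (3−2)(3−1)(3−7)(3−6) = 1·2·(−4)·(−3) = 24 ≡ 2, so v_2 = 2^{−1} = 6 (mod 11).
  i = 3 (α = 1): (1−2)(1−3)(1−7)(1−6) = (−1)·(−2)·(−6)·(−5) = 60 ≡ 5, so v_3 = 5^{−1} = 9 (mod 11).
  i = 4 (α = 7): (7−2)(7−3)(7−1)(7−6) = 5·4·6·1 = 120 ≡ 10, so v_4 = 10^{−1} = 10 (mod 11).
  i = 5 (α = 6): (6−2)(6−3)(6−1)(6−7) = 4·3·5·(−1) = −60 ≡ 6, so v_5 = 6^{−1} = 2 (mod 11).
  v = [6, 6, 9, 10, 2].
Step 2: syndromes of r = [6, 3, 3, 2, 5] (all sums mod 11).
  S_0 = Σ v_i r_i = 6·6 + 6·3 + 9·3 + 10·2 + 2·5 = 111 ≡ 1.
  S_1 = Σ v_i α_i r_i = 6·2·6 + 6·3·3 + 9·1·3 + 10·7·2 + 2·6·5 = 353 ≡ 1.
  α_i^2 mod 11 = [4, 9, 1, 5, 3].
  S_2 = Σ v_i α_i^2 r_i = 6·4·6 + 6·9·3 + 9·1·3 + 10·5·2 + 2·3·5 = 463 ≡ 1.
  S = (1, 1, 1) ≠ 0, so r is not a codeword (an error is present).
Step 3: locate the error. For a single error e at position i, S_ℓ = v_i·e·α_i^ℓ, so α_err = S_1/S_0.
  S_0^{−1} = 1^{−1} = 1 (mod 11), so α_err = 1·1 = 1 ≡ 1 = α_3. Error position i = 3.
  Consistency check: S_2/S_1 = 1·1 = 1 ≡ 1 = α_err ✓ (single-error assumption holds).
Step 4: error magnitude e = S_0/v_3 = S_0·∏_{j≠3}(α_3 − α_j) = 1·5 = 5 ≡ 5 (mod 11).
Step 5: correct position 3: c_3 = r_3 − e = 3 − 5 ≡ 9 (mod 11). Hence c = [6, 3, 9, 2, 5].
  Check: interpolating c through the α_i gives m(x) = 1 + 8·x (degree < 2) with m(α_i) = c_i for every i, so c is indeed a codeword.


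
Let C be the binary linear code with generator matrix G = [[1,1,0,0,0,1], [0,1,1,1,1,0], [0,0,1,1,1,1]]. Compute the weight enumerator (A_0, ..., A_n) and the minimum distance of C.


Weight distribution: A_0 = 1, A_1 = 1, A_2 = 1, A_3 = 1, A_4 = 2, A_5 = 2. Minimum distance d = 1.

Enumerate all 2^3 = 8 messages m ∈ F_2^3.
For each, compute codeword c = mG in F_2^6, then tally its weight.
  m = 000 → c = 000000, weight = 0.
  m = 100 → c = 110001, weight = 3.
  m = 010 → c = 011110, weight = 4.
  m = 110 → c = 101111, weight = 5.
  m = 001 → c = 001111, weight = 4.
  m = 101 → c = 111110, weight = 5.
  m = 011 → c = 010001, weight = 2.
  m = 111 → c = 100000, weight = 1.
Tally weights:
  weight 0: 1 codewords.
  weight 1: 1 codewords.
  weight 2: 1 codewords.
  weight 3: 1 codewords.
  weight 4: 2 codewords.
  weight 5: 2 codewords.
Minimum distance d = smallest w > 0 with A_w > 0 = 1.
Sanity: Σ A_w = 8 = 2^3 = 8 ✓.


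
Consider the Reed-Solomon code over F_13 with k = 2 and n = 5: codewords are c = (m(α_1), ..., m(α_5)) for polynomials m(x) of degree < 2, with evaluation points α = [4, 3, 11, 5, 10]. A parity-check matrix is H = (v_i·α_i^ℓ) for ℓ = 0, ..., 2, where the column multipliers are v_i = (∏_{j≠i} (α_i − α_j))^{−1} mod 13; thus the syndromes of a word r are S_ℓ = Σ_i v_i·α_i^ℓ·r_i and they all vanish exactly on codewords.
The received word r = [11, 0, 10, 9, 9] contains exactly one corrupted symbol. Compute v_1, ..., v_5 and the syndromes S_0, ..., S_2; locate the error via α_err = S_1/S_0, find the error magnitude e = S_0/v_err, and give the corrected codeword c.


S = (8, 2, 7), error at position 5, error magnitude e = 10, c = [11, 0, 10, 9, 12].

Step 1: column multipliers v_i = (∏_{j≠i}(α_i − α_j))^{−1} mod 13.
  i = 1 (α = 4): (4−3)(4−11)(4−5)(4−10) = 1·(−7)·(−1)·(−6) = −42 ≡ 10, so v_1 = 10^{−1} = 4 (mod 13).
  i = 2 (α = 3): (3−4)(3−11)(3−5)(3−10) = (−1)·(−8)·(−2)·(−7) = 112 ≡ 8, so v_2 = 8^{−1} = 5 (mod 13).
  i = 3 (α = 11): (11−4)(11−3)(11−5)(11−10) = 7·8·6·1 = 336 ≡ 11, so v_3 = 11^{−1} = 6 (mod 13).
  i = 4 (α = 5): (5−4)(5−3)(5−11)(5−10) = 1·2·(−6)·(−5) = 60 ≡ 8, so v_4 = 8^{−1} = 5 (mod 13).
  i = 5 (α = 10): (10−4)(10−3)(10−11)(10−5) = 6·7·(−1)·5 = −210 ≡ 11, so v_5 = 11^{−1} = 6 (mod 13).
  v = [4, 5, 6, 5, 6].
Step 2: syndromes of r = [11, 0, 10, 9, 9] (all sums mod 13).
  S_0 = Σ v_i r_i = 4·11 + 5·0 + 6·10 + 5·9 + 6·9 = 203 ≡ 8.
  S_1 = Σ v_i α_i r_i = 4·4·11 + 5·3·0 + 6·11·10 + 5·5·9 + 6·10·9 = 1601 ≡ 2.
  α_i^2 mod 13 = [3, 9, 4, 12, 9].
  S_2 = Σ v_i α_i^2 r_i = 4·3·11 + 5·9·0 + 6·4·10 + 5·12·9 + 6·9·9 = 1398 ≡ 7.
  S = (8, 2, 7) ≠ 0, so r is not a codeword (an error is present).
Step 3: locate the error. For a single error e at position i, S_ℓ = v_i·e·α_i^ℓ, so α_err = S_1/S_0.
  S_0^{−1} = 8^{−1} = 5 (mod 13), so α_err = 2·5 = 10 ≡ 10 = α_5. Error position i = 5.
  Consistency check: S_2/S_1 = 7·7 = 49 ≡ 10 = α_err ✓ (single-error assumption holds).
Step 4: error magnitude e = S_0/v_5 = S_0·∏_{j≠5}(α_5 − α_j) = 8·11 = 88 ≡ 10 (mod 13).
Step 5: correct position 5: c_5 = r_5 − e = 9 − 10 ≡ 12 (mod 13). Hence c = [11, 0, 10, 9, 12].
  Check: interpolating c through the α_i gives m(x) = 6 + 11·x (degree < 2) with m(α_i) = c_i for every i, so c is indeed a codeword.


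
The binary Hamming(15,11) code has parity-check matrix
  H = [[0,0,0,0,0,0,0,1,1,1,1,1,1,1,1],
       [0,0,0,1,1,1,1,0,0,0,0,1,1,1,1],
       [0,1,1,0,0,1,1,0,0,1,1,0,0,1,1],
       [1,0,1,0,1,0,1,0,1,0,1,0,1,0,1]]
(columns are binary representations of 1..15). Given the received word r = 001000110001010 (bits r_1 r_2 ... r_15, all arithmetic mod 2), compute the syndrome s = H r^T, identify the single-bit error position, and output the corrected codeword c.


s = (1, 1, 1, 0)^T, error position = 14, corrected codeword c = 001000110001000

Compute s = H r^T mod 2 one row at a time:
  s_1 = 1 + 0 + 0 + 0 + 1 + 0 + 1 + 0 = 3 ≡ 1 (mod 2).
  s_2 = 0 + 0 + 0 + 1 + 1 + 0 + 1 + 0 = 3 ≡ 1 (mod 2).
  s_3 = 0 + 1 + 0 + 1 + 0 + 0 + 1 + 0 = 3 ≡ 1 (mod 2).
  s_4 = 0 + 1 + 0 + 1 + 0 + 0 + 0 + 0 = 2 ≡ 0 (mod 2).
s = (1, 1, 1, 0)^T — this equals column 14 of H (binary 1110), so error is at position 14.
Correct: flip bit 14 of r = 001000110001010 to get c = 001000110001000.


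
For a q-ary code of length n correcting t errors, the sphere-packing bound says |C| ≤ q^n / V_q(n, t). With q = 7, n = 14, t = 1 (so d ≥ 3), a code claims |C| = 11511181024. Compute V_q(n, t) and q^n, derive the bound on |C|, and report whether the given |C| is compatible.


V_q(n, t) = 85, q^n = 678223072849, Hamming bound = 7979094974, |C| = 11511181024 > bound (violated).

Step 1: Compute V_q(n, t) = Σ_{j=0}^1 C(n, j) (q−1)^j.
  j = 0: C(14,0)·(6)^0 = 1·1 = 1.
  j = 1: C(14,1)·(6)^1 = 14·6 = 84.
  V_q(n, t) = 1 + 84 = 85.
Step 2: q^n = 7^14 = 678223072849.
Step 3: Hamming bound ⌊q^n / V_q(n,t)⌋ = ⌊678223072849/85⌋ = 7979094974.
Step 4: Compare |C| = 11511181024 to 7979094974: violated.
The claimed |C| lies above the Hamming bound, so no 7-ary code of length 14 with d ≥ 3 can have 11511181024 codewords.


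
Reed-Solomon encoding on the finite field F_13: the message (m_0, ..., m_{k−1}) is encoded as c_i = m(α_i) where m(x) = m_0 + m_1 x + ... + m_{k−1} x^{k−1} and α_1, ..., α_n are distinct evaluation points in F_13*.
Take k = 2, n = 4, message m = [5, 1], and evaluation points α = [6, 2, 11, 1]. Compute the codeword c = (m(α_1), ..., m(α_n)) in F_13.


c = [11, 7, 3, 6]

Message polynomial: m(x) = 5 + 1·x (mod 13).
For each evaluation point α_i, compute m(α_i) mod 13:
  α_1 = 6: Horner steps 1 → 11, so m(6) = 11.
  α_2 = 2: Horner steps 1 → 7, so m(2) = 7.
  α_3 = 11: Horner steps 1 → 3, so m(11) = 3.
  α_4 = 1: Horner steps 1 → 6, so m(1) = 6.
Codeword c = [11, 7, 3, 6] ∈ F_13^4.


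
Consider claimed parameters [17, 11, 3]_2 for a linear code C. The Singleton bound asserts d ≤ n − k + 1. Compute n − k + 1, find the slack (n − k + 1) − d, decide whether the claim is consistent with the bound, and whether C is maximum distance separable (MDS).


Singleton RHS = n − k + 1 = 7, slack = 4, bound satisfied, not MDS.

Singleton bound: d ≤ n − k + 1.
Here n = 17, k = 11, so n − k + 1 = 7.
Given d = 3, check d ≤ 7: YES.
Slack = (n − k + 1) − d = 4.
The code is NOT MDS (slack = 4 > 0).
Description: the claimed parameters are [17, 11, 3]_2; such a code would be non-MDS.


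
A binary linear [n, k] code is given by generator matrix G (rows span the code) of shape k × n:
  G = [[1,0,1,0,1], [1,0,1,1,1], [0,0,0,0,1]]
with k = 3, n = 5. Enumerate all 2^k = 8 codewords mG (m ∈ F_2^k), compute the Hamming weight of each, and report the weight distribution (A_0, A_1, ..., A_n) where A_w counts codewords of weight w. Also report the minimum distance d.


Weight distribution: A_0 = 1, A_1 = 2, A_2 = 2, A_3 = 2, A_4 = 1. Minimum distance d = 1.

Enumerate all 2^3 = 8 messages m ∈ F_2^3.
For each, compute codeword c = mG in F_2^5, then tally its weight.
  m = 000 → c = 00000, weight = 0.
  m = 100 → c = 10101, weight = 3.
  m = 010 → c = 10111, weight = 4.
  m = 110 → c = 00010, weight = 1.
  m = 001 → c = 00001, weight = 1.
  m = 101 → c = 10100, weight = 2.
  m = 011 → c = 10110, weight = 3.
  m = 111 → c = 00011, weight = 2.
Tally weights:
  weight 0: 1 codewords.
  weight 1: 2 codewords.
  weight 2: 2 codewords.
  weight 3: 2 codewords.
  weight 4: 1 codewords.
Minimum distance d = smallest w > 0 with A_w > 0 = 1.
Sanity: Σ A_w = 8 = 2^3 = 8 ✓.


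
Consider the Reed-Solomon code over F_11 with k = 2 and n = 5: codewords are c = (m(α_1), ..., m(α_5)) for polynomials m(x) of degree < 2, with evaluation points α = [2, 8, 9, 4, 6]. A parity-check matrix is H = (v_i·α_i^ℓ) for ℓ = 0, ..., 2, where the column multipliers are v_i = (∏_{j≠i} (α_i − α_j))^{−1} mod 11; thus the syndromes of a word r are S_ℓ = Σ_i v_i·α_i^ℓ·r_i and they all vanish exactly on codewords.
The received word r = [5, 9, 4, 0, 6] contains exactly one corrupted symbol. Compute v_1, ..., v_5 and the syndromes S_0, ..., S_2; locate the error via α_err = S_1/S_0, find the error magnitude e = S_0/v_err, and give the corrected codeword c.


S = (9, 6, 4), error at position 2, error magnitude e = 8, c = [5, 1, 4, 0, 6].

Step 1: column multipliers v_i = (∏_{j≠i}(α_i − α_j))^{−1} mod 11.
  i = 1 (α = 2): (2−8)(2−9)(2−4)(2−6) = (−6)·(−7)·(−2)·(−4) = 336 ≡ 6, so v_1 = 6^{−1} = 2 (mod 11).
  i = 2 (α = 8): (8−2)(8−9)(8−4)(8−6) = 6·(−1)·4·2 = −48 ≡ 7, so v_2 = 7^{−1} = 8 (mod 11).
  i = 3 (α = 9): (9−2)(9−8)(9−4)(9−6) = 7·1·5·3 = 105 ≡ 6, so v_3 = 6^{−1} = 2 (mod 11).
  i = 4 (α = 4): (4−2)(4−8)(4−9)(4−6) = 2·(−4)·(−5)·(−2) = −80 ≡ 8, so v_4 = 8^{−1} = 7 (mod 11).
  i = 5 (α = 6): (6−2)(6−8)(6−9)(6−4) = 4·(−2)·(−3)·2 = 48 ≡ 4, so v_5 = 4^{−1} = 3 (mod 11).
  v = [2, 8, 2, 7, 3].
Step 2: syndromes of r = [5, 9, 4, 0, 6] (all sums mod 11).
  S_0 = Σ v_i r_i = 2·5 + 8·9 + 2·4 + 7·0 + 3·6 = 108 ≡ 9.
  S_1 = Σ v_i α_i r_i = 2·2·5 + 8·8·9 + 2·9·4 + 7·4·0 + 3·6·6 = 776 ≡ 6.
  α_i^2 mod 11 = [4, 9, 4, 5, 3].
  S_2 = Σ v_i α_i^2 r_i = 2·4·5 + 8·9·9 + 2·4·4 + 7·5·0 + 3·3·6 = 774 ≡ 4.
  S = (9, 6, 4) ≠ 0, so r is not a codeword (an error is present).
Step 3: locate the error. For a single error e at position i, S_ℓ = v_i·e·α_i^ℓ, so α_err = S_1/S_0.
  S_0^{−1} = 9^{−1} = 5 (mod 11), so α_err = 6·5 = 30 ≡ 8 = α_2. Error position i = 2.
  Consistency check: S_2/S_1 = 4·2 = 8 ≡ 8 = α_err ✓ (single-error assumption holds).
Step 4: error magnitude e = S_0/v_2 = S_0·∏_{j≠2}(α_2 − α_j) = 9·7 = 63 ≡ 8 (mod 11).
Step 5: correct position 2: c_2 = r_2 − e = 9 − 8 ≡ 1 (mod 11). Hence c = [5, 1, 4, 0, 6].
  Check: interpolating c through the α_i gives m(x) = 10 + 3·x (degree < 2) with m(α_i) = c_i for every i, so c is indeed a codeword.


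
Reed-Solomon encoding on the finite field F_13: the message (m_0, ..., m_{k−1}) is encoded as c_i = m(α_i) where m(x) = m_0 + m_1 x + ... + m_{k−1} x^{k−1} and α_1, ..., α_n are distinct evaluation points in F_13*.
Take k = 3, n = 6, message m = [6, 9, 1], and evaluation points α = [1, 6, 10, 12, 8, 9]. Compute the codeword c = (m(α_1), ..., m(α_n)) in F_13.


c = [3, 5, 1, 11, 12, 12]

Message polynomial: m(x) = 6 + 9·x + 1·x^2 (mod 13).
For each evaluation point α_i, compute m(α_i) mod 13:
  α_1 = 1: Horner steps 1 → 10 → 3, so m(1) = 3.
  α_2 = 6: Horner steps 1 → 2 → 5, so m(6) = 5.
  α_3 = 10: Horner steps 1 → 6 → 1, so m(10) = 1.
  α_4 = 12: Horner steps 1 → 8 → 11, so m(12) = 11.
  α_5 = 8: Horner steps 1 → 4 → 12, so m(8) = 12.
  α_6 = 9: Horner steps 1 → 5 → 12, so m(9) = 12.
Codeword c = [3, 5, 1, 11, 12, 12] ∈ F_13^6.


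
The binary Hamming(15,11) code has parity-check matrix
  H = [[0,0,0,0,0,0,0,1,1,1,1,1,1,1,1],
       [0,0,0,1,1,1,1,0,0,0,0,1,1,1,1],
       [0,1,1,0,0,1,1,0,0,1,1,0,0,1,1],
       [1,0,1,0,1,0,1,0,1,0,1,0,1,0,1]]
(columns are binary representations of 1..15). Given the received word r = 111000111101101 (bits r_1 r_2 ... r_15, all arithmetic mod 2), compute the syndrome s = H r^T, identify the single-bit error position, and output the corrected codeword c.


s = (0, 0, 1, 0)^T, error position = 2, corrected codeword c = 101000111101101

Compute s = H r^T mod 2 one row at a time:
  s_1 = 1 + 1 + 1 + 0 + 1 + 1 + 0 + 1 = 6 ≡ 0 (mod 2).
  s_2 = 0 + 0 + 0 + 1 + 1 + 1 + 0 + 1 = 4 ≡ 0 (mod 2).
  s_3 = 1 + 1 + 0 + 1 + 1 + 0 + 0 + 1 = 5 ≡ 1 (mod 2).
  s_4 = 1 + 1 + 0 + 1 + 1 + 0 + 1 + 1 = 6 ≡ 0 (mod 2).
s = (0, 0, 1, 0)^T — this equals column 2 of H (binary 0010), so error is at position 2.
Correct: flip bit 2 of r = 111000111101101 to get c = 101000111101101.


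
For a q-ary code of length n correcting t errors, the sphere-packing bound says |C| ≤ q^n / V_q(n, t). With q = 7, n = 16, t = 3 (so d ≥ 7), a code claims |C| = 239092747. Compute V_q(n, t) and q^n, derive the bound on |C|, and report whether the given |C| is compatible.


V_q(n, t) = 125377, q^n = 33232930569601, Hamming bound = 265064011, |C| = 239092747 ≤ bound (satisfied).

Step 1: Compute V_q(n, t) = Σ_{j=0}^3 C(n, j) (q−1)^j.
  j = 0: C(16,0)·(6)^0 = 1·1 = 1.
  j = 1: C(16,1)·(6)^1 = 16·6 = 96.
  j = 2: C(16,2)·(6)^2 = 120·36 = 4320.
  j = 3: C(16,3)·(6)^3 = 560·216 = 120960.
  V_q(n, t) = 1 + 96 + 4320 + 120960 = 125377.
Step 2: q^n = 7^16 = 33232930569601.
Step 3: Hamming bound ⌊q^n / V_q(n,t)⌋ = ⌊33232930569601/125377⌋ = 265064011.
Step 4: Compare |C| = 239092747 to 265064011: satisfied.
The claimed |C| lies below the Hamming bound.


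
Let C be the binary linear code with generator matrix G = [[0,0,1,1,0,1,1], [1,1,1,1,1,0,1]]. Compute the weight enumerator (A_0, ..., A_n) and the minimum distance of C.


Weight distribution: A_0 = 1, A_4 = 2, A_6 = 1. Minimum distance d = 4.

Enumerate all 2^2 = 4 messages m ∈ F_2^2.
For each, compute codeword c = mG in F_2^7, then tally its weight.
  m = 00 → c = 0000000, weight = 0.
  m = 10 → c = 0011011, weight = 4.
  m = 01 → c = 1111101, weight = 6.
  m = 11 → c = 1100110, weight = 4.
Tally weights:
  weight 0: 1 codewords.
  weight 4: 2 codewords.
  weight 6: 1 codewords.
Minimum distance d = smallest w > 0 with A_w > 0 = 4.
Sanity: Σ A_w = 4 = 2^2 = 4 ✓.


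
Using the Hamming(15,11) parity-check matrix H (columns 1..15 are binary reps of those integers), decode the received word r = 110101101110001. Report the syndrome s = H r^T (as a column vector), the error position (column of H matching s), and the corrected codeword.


s = (0, 0, 0, 1)^T, error position = 1, corrected codeword c = 010101101110001

Compute s = H r^T mod 2 one row at a time:
  s_1 = 0 + 1 + 1 + 1 + 0 + 0 + 0 + 1 = 4 ≡ 0 (mod 2).
  s_2 = 1 + 0 + 1 + 1 + 0 + 0 + 0 + 1 = 4 ≡ 0 (mod 2).
  s_3 = 1 + 0 + 1 + 1 + 1 + 1 + 0 + 1 = 6 ≡ 0 (mod 2).
  s_4 = 1 + 0 + 0 + 1 + 1 + 1 + 0 + 1 = 5 ≡ 1 (mod 2).
s = (0, 0, 0, 1)^T — this equals column 1 of H (binary 0001), so error is at position 1.
Correct: flip bit 1 of r = 110101101110001 to get c = 010101101110001.


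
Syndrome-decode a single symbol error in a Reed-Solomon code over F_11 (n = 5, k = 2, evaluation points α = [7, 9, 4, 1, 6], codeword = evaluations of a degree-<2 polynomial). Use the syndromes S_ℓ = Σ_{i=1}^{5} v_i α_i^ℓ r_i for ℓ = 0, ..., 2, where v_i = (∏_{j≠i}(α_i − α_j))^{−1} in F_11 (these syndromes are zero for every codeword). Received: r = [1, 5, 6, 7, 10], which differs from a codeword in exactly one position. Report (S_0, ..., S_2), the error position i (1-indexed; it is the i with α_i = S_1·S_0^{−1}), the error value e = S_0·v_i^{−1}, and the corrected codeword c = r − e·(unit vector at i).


S = (8, 8, 8), error at position 4, error magnitude e = 7, c = [1, 5, 6, 0, 10].

Step 1: column multipliers v_i = (∏_{j≠i}(α_i − α_j))^{−1} mod 11.
  i = 1 (α = 7): (7−9)(7−4)(7−1)(7−6) = (−2)·3·6·1 = −36 ≡ 8, so v_1 = 8^{−1} = 7 (mod 11).
  i = 2 (α = 9): (9−7)(9−4)(9−1)(9−6) = 2·5·8·3 = 240 ≡ 9, so v_2 = 9^{−1} = 5 (mod 11).
  i = 3 (α = 4): (4−7)(4−9)(4−1)(4−6) = (−3)·(−5)·3·(−2) = −90 ≡ 9, so v_3 = 9^{−1} = 5 (mod 11).
  i = 4 (α = 1): (1−7)(1−9)(1−4)(1−6) = (−6)·(−8)·(−3)·(−5) = 720 ≡ 5, so v_4 = 5^{−1} = 9 (mod 11).
  i = 5 (α = 6): (6−7)(6−9)(6−4)(6−1) = (−1)·(−3)·2·5 = 30 ≡ 8, so v_5 = 8^{−1} = 7 (mod 11).
  v = [7, 5, 5, 9, 7].
Step 2: syndromes of r = [1, 5, 6, 7, 10] (all sums mod 11).
  S_0 = Σ v_i r_i = 7·1 + 5·5 + 5·6 + 9·7 + 7·10 = 195 ≡ 8.
  S_1 = Σ v_i α_i r_i = 7·7·1 + 5·9·5 + 5·4·6 + 9·1·7 + 7·6·10 = 877 ≡ 8.
  α_i^2 mod 11 = [5, 4, 5, 1, 3].
  S_2 = Σ v_i α_i^2 r_i = 7·5·1 + 5·4·5 + 5·5·6 + 9·1·7 + 7·3·10 = 558 ≡ 8.
  S = (8, 8, 8) ≠ 0, so r is not a codeword (an error is present).
Step 3: locate the error. For a single error e at position i, S_ℓ = v_i·e·α_i^ℓ, so α_err = S_1/S_0.
  S_0^{−1} = 8^{−1} = 7 (mod 11), so α_err = 8·7 = 56 ≡ 1 = α_4. Error position i = 4.
  Consistency check: S_2/S_1 = 8·7 = 56 ≡ 1 = α_err ✓ (single-error assumption holds).
Step 4: error magnitude e = S_0/v_4 = S_0·∏_{j≠4}(α_4 − α_j) = 8·5 = 40 ≡ 7 (mod 11).
Step 5: correct position 4: c_4 = r_4 − e = 7 − 7 ≡ 0 (mod 11). Hence c = [1, 5, 6, 0, 10].
  Check: interpolating c through the α_i gives m(x) = 9 + 2·x (degree < 2) with m(α_i) = c_i for every i, so c is indeed a codeword.


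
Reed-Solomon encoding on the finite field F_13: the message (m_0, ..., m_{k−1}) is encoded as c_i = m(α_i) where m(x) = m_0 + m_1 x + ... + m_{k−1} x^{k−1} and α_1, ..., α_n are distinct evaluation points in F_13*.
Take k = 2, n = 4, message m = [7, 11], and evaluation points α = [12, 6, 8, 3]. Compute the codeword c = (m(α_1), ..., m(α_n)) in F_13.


c = [9, 8, 4, 1]

Message polynomial: m(x) = 7 + 11·x (mod 13).
For each evaluation point α_i, compute m(α_i) mod 13:
  α_1 = 12: Horner steps 11 → 9, so m(12) = 9.
  α_2 = 6: Horner steps 11 → 8, so m(6) = 8.
  α_3 = 8: Horner steps 11 → 4, so m(8) = 4.
  α_4 = 3: Horner steps 11 → 1, so m(3) = 1.
Codeword c = [9, 8, 4, 1] ∈ F_13^4.


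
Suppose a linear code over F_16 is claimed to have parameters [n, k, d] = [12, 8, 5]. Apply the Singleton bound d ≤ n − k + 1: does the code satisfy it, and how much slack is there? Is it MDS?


Singleton RHS = n − k + 1 = 5, slack = 0, bound satisfied, MDS.

Singleton bound: d ≤ n − k + 1.
Here n = 12, k = 8, so n − k + 1 = 5.
Given d = 5, check d ≤ 5: YES.
Slack = (n − k + 1) − d = 0.
The code is MDS (slack = 0).
Description: the claimed parameters are [12, 8, 5]_16; such a code would be MDS (meets Singleton bound).


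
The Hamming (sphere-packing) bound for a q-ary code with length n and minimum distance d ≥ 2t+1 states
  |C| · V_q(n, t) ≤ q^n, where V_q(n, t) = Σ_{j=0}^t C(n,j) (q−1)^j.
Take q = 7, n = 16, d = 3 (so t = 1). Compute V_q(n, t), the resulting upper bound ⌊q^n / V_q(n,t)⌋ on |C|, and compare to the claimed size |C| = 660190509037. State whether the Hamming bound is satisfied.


V_q(n, t) = 97, q^n = 33232930569601, Hamming bound = 342607531645, |C| = 660190509037 > bound (violated).

Step 1: Compute V_q(n, t) = Σ_{j=0}^1 C(n, j) (q−1)^j.
  j = 0: C(16,0)·(6)^0 = 1·1 = 1.
  j = 1: C(16,1)·(6)^1 = 16·6 = 96.
  V_q(n, t) = 1 + 96 = 97.
Step 2: q^n = 7^16 = 33232930569601.
Step 3: Hamming bound ⌊q^n / V_q(n,t)⌋ = ⌊33232930569601/97⌋ = 342607531645.
Step 4: Compare |C| = 660190509037 to 342607531645: violated.
The claimed |C| lies above the Hamming bound, so no 7-ary code of length 16 with d ≥ 3 can have 660190509037 codewords.


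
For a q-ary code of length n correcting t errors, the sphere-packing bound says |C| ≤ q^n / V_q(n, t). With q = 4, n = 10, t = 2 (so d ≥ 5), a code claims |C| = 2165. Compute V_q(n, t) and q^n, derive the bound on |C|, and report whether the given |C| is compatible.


V_q(n, t) = 436, q^n = 1048576, Hamming bound = 2404, |C| = 2165 ≤ bound (satisfied).

Step 1: Compute V_q(n, t) = Σ_{j=0}^2 C(n, j) (q−1)^j.
  j = 0: C(10,0)·(3)^0 = 1·1 = 1.
  j = 1: C(10,1)·(3)^1 = 10·3 = 30.
  j = 2: C(10,2)·(3)^2 = 45·9 = 405.
  V_q(n, t) = 1 + 30 + 405 = 436.
Step 2: q^n = 4^10 = 1048576.
Step 3: Hamming bound ⌊q^n / V_q(n,t)⌋ = ⌊1048576/436⌋ = 2404.
Step 4: Compare |C| = 2165 to 2404: satisfied.
The claimed |C| lies below the Hamming bound.


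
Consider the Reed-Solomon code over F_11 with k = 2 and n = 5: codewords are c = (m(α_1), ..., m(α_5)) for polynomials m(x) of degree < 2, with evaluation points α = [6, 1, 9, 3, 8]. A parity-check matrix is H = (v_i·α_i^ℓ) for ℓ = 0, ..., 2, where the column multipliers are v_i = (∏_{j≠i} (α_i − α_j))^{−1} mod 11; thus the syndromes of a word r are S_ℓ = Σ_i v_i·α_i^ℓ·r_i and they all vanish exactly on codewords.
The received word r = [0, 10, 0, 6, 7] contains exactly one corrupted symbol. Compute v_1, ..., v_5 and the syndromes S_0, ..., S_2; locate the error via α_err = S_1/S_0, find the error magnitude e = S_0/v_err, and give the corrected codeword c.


S = (6, 10, 2), error at position 3, error magnitude e = 6, c = [0, 10, 5, 6, 7].

Step 1: column multipliers v_i = (∏_{j≠i}(α_i − α_j))^{−1} mod 11.
  i = 1 (α = 6): (6−1)(6−9)(6−3)(6−8) = 5·(−3)·3·(−2) = 90 ≡ 2, so v_1 = 2^{−1} = 6 (mod 11).
  i = 2 (α = 1): (1−6)(1−9)(1−3)(1−8) = (−5)·(−8)·(−2)·(−7) = 560 ≡ 10, so v_2 = 10^{−1} = 10 (mod 11).
  i = 3 (α = 9): (9−6)(9−1)(9−3)(9−8) = 3·8·6·1 = 144 ≡ 1, so v_3 = 1^{−1} = 1 (mod 11).
  i = 4 (α = 3): (3−6)(3−1)(3−9)(3−8) = (−3)·2·(−6)·(−5) = −180 ≡ 7, so v_4 = 7^{−1} = 8 (mod 11).
  i = 5 (α = 8): (8−6)(8−1)(8−9)(8−3) = 2·7·(−1)·5 = −70 ≡ 7, so v_5 = 7^{−1} = 8 (mod 11).
  v = [6, 10, 1, 8, 8].
Step 2: syndromes of r = [0, 10, 0, 6, 7] (all sums mod 11).
  S_0 = Σ v_i r_i = 6·0 + 10·10 + 1·0 + 8·6 + 8·7 = 204 ≡ 6.
  S_1 = Σ v_i α_i r_i = 6·6·0 + 10·1·10 + 1·9·0 + 8·3·6 + 8·8·7 = 692 ≡ 10.
  α_i^2 mod 11 = [3, 1, 4, 9, 9].
  S_2 = Σ v_i α_i^2 r_i = 6·3·0 + 10·1·10 + 1·4·0 + 8·9·6 + 8·9·7 = 1036 ≡ 2.
  S = (6, 10, 2) ≠ 0, so r is not a codeword (an error is present).
Step 3: locate the error. For a single error e at position i, S_ℓ = v_i·e·α_i^ℓ, so α_err = S_1/S_0.
  S_0^{−1} = 6^{−1} = 2 (mod 11), so α_err = 10·2 = 20 ≡ 9 = α_3. Error position i = 3.
  Consistency check: S_2/S_1 = 2·10 = 20 ≡ 9 = α_err ✓ (single-error assumption holds).
Step 4: error magnitude e = S_0/v_3 = S_0·∏_{j≠3}(α_3 − α_j) = 6·1 = 6 ≡ 6 (mod 11).
Step 5: correct position 3: c_3 = r_3 − e = 0 − 6 ≡ 5 (mod 11). Hence c = [0, 10, 5, 6, 7].
  Check: interpolating c through the α_i gives m(x) = 1 + 9·x (degree < 2) with m(α_i) = c_i for every i, so c is indeed a codeword.


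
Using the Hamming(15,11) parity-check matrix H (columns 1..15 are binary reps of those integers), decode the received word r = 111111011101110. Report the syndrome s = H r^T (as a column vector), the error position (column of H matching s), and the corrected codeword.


s = (0, 0, 1, 1)^T, error position = 3, corrected codeword c = 110111011101110

Compute s = H r^T mod 2 one row at a time:
  s_1 = 1 + 1 + 1 + 0 + 1 + 1 + 1 + 0 = 6 ≡ 0 (mod 2).
  s_2 = 1 + 1 + 1 + 0 + 1 + 1 + 1 + 0 = 6 ≡ 0 (mod 2).
  s_3 = 1 + 1 + 1 + 0 + 1 + 0 + 1 + 0 = 5 ≡ 1 (mod 2).
  s_4 = 1 + 1 + 1 + 0 + 1 + 0 + 1 + 0 = 5 ≡ 1 (mod 2).
s = (0, 0, 1, 1)^T — this equals column 3 of H (binary 0011), so error is at position 3.
Correct: flip bit 3 of r = 111111011101110 to get c = 110111011101110.


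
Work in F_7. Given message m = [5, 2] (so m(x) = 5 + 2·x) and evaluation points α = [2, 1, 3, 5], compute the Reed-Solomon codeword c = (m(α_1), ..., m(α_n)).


c = [2, 0, 4, 1]

Message polynomial: m(x) = 5 + 2·x (mod 7).
For each evaluation point α_i, compute m(α_i) mod 7:
  α_1 = 2: Horner steps 2 → 2, so m(2) = 2.
  α_2 = 1: Horner steps 2 → 0, so m(1) = 0.
  α_3 = 3: Horner steps 2 → 4, so m(3) = 4.
  α_4 = 5: Horner steps 2 → 1, so m(5) = 1.
Codeword c = [2, 0, 4, 1] ∈ F_7^4.


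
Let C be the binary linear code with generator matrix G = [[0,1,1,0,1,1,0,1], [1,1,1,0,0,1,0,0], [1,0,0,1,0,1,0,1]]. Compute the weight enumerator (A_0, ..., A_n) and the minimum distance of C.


Weight distribution: A_0 = 1, A_3 = 2, A_4 = 3, A_5 = 2. Minimum distance d = 3.

Enumerate all 2^3 = 8 messages m ∈ F_2^3.
For each, compute codeword c = mG in F_2^8, then tally its weight.
  m = 000 → c = 00000000, weight = 0.
  m = 100 → c = 01101101, weight = 5.
  m = 010 → c = 11100100, weight = 4.
  m = 110 → c = 10001001, weight = 3.
  m = 001 → c = 10010101, weight = 4.
  m = 101 → c = 11111000, weight = 5.
  m = 011 → c = 01110001, weight = 4.
  m = 111 → c = 00011100, weight = 3.
Tally weights:
  weight 0: 1 codewords.
  weight 3: 2 codewords.
  weight 4: 3 codewords.
  weight 5: 2 codewords.
Minimum distance d = smallest w > 0 with A_w > 0 = 3.
Sanity: Σ A_w = 8 = 2^3 = 8 ✓.


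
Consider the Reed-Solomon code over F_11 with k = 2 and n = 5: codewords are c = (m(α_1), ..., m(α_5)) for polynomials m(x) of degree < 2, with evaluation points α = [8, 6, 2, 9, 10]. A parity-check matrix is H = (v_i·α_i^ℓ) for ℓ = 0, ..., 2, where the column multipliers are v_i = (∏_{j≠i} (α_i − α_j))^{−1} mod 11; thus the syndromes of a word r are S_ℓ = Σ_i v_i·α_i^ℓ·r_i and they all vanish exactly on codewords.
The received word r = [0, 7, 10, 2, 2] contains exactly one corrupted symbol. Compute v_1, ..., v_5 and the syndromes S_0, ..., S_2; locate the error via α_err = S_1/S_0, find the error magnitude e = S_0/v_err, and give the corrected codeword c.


S = (1, 10, 1), error at position 5, error magnitude e = 9, c = [0, 7, 10, 2, 4].

Step 1: column multipliers v_i = (∏_{j≠i}(α_i − α_j))^{−1} mod 11.
  i = 1 (α = 8): (8−6)(8−2)(8−9)(8−10) = 2·6·(−1)·(−2) = 24 ≡ 2, so v_1 = 2^{−1} = 6 (mod 11).
  i = 2 (α = 6): (6−8)(6−2)(6−9)(6−10) = (−2)·4·(−3)·(−4) = −96 ≡ 3, so v_2 = 3^{−1} = 4 (mod 11).
  i = 3 (α = 2): (2−8)(2−6)(2−9)(2−10) = (−6)·(−4)·(−7)·(−8) = 1344 ≡ 2, so v_3 = 2^{−1} = 6 (mod 11).
  i = 4 (α = 9): (9−8)(9−6)(9−2)(9−10) = 1·3·7·(−1) = −21 ≡ 1, so v_4 = 1^{−1} = 1 (mod 11).
  i = 5 (α = 10): (10−8)(10−6)(10−2)(10−9) = 2·4·8·1 = 64 ≡ 9, so v_5 = 9^{−1} = 5 (mod 11).
  v = [6, 4, 6, 1, 5].
Step 2: syndromes of r = [0, 7, 10, 2, 2] (all sums mod 11).
  S_0 = Σ v_i r_i = 6·0 + 4·7 + 6·10 + 1·2 + 5·2 = 100 ≡ 1.
  S_1 = Σ v_i α_i r_i = 6·8·0 + 4·6·7 + 6·2·10 + 1·9·2 + 5·10·2 = 406 ≡ 10.
  α_i^2 mod 11 = [9, 3, 4, 4, 1].
  S_2 = Σ v_i α_i^2 r_i = 6·9·0 + 4·3·7 + 6·4·10 + 1·4·2 + 5·1·2 = 342 ≡ 1.
  S = (1, 10, 1) ≠ 0, so r is not a codeword (an error is present).
Step 3: locate the error. For a single error e at position i, S_ℓ = v_i·e·α_i^ℓ, so α_err = S_1/S_0.
  S_0^{−1} = 1^{−1} = 1 (mod 11), so α_err = 10·1 = 10 ≡ 10 = α_5. Error position i = 5.
  Consistency check: S_2/S_1 = 1·10 = 10 ≡ 10 = α_err ✓ (single-error assumption holds).
Step 4: error magnitude e = S_0/v_5 = S_0·∏_{j≠5}(α_5 − α_j) = 1·9 = 9 ≡ 9 (mod 11).
Step 5: correct position 5: c_5 = r_5 − e = 2 − 9 ≡ 4 (mod 11). Hence c = [0, 7, 10, 2, 4].
  Check: interpolating c through the α_i gives m(x) = 6 + 2·x (degree < 2) with m(α_i) = c_i for every i, so c is indeed a codeword.


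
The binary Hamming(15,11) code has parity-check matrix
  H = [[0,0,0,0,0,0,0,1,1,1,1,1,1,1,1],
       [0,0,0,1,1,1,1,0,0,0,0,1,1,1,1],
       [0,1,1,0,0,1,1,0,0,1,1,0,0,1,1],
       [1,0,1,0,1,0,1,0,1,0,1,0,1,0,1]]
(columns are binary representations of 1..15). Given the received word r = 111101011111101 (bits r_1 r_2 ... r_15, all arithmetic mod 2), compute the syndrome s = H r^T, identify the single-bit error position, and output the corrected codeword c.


s = (1, 1, 0, 0)^T, error position = 12, corrected codeword c = 111101011110101

Compute s = H r^T mod 2 one row at a time:
  s_1 = 1 + 1 + 1 + 1 + 1 + 1 + 0 + 1 = 7 ≡ 1 (mod 2).
  s_2 = 1 + 0 + 1 + 0 + 1 + 1 + 0 + 1 = 5 ≡ 1 (mod 2).
  s_3 = 1 + 1 + 1 + 0 + 1 + 1 + 0 + 1 = 6 ≡ 0 (mod 2).
  s_4 = 1 + 1 + 0 + 0 + 1 + 1 + 1 + 1 = 6 ≡ 0 (mod 2).
s = (1, 1, 0, 0)^T — this equals column 12 of H (binary 1100), so error is at position 12.
Correct: flip bit 12 of r = 111101011111101 to get c = 111101011110101.


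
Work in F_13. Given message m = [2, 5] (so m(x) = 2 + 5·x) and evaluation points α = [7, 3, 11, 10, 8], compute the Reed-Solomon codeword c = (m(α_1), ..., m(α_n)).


c = [11, 4, 5, 0, 3]

Message polynomial: m(x) = 2 + 5·x (mod 13).
For each evaluation point α_i, compute m(α_i) mod 13:
  α_1 = 7: Horner steps 5 → 11, so m(7) = 11.
  α_2 = 3: Horner steps 5 → 4, so m(3) = 4.
  α_3 = 11: Horner steps 5 → 5, so m(11) = 5.
  α_4 = 10: Horner steps 5 → 0, so m(10) = 0.
  α_5 = 8: Horner steps 5 → 3, so m(8) = 3.
Codeword c = [11, 4, 5, 0, 3] ∈ F_13^5.


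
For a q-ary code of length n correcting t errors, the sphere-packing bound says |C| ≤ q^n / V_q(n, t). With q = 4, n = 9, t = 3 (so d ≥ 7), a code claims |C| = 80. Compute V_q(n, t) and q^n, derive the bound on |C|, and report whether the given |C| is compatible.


V_q(n, t) = 2620, q^n = 262144, Hamming bound = 100, |C| = 80 ≤ bound (satisfied).

Step 1: Compute V_q(n, t) = Σ_{j=0}^3 C(n, j) (q−1)^j.
  j = 0: C(9,0)·(3)^0 = 1·1 = 1.
  j = 1: C(9,1)·(3)^1 = 9·3 = 27.
  j = 2: C(9,2)·(3)^2 = 36·9 = 324.
  j = 3: C(9,3)·(3)^3 = 84·27 = 2268.
  V_q(n, t) = 1 + 27 + 324 + 2268 = 2620.
Step 2: q^n = 4^9 = 262144.
Step 3: Hamming bound ⌊q^n / V_q(n,t)⌋ = ⌊262144/2620⌋ = 100.
Step 4: Compare |C| = 80 to 100: satisfied.
The claimed |C| lies below the Hamming bound.


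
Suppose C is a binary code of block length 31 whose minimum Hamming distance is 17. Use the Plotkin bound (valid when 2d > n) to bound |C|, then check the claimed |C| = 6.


Plotkin bound M ≤ 10; given |C| = 6 ≤ bound (satisfied).

Check applicability: 2d = 34, n = 31.
2d − n = 3 > 0, so Plotkin applies.
Compute d/(2d−n) = 17/3 ≈ 5.6667.
⌊d/(2d−n)⌋ = 5.
Plotkin bound: M ≤ 2·5 = 10.
Given |C| = 6, check: satisfied.
This |C| is below the Plotkin bound.


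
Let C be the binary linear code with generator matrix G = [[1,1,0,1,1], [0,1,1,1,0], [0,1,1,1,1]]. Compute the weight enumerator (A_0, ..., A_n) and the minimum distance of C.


Weight distribution: A_0 = 1, A_1 = 1, A_2 = 1, A_3 = 3, A_4 = 2. Minimum distance d = 1.

Enumerate all 2^3 = 8 messages m ∈ F_2^3.
For each, compute codeword c = mG in F_2^5, then tally its weight.
  m = 000 → c = 00000, weight = 0.
  m = 100 → c = 11011, weight = 4.
  m = 010 → c = 01110, weight = 3.
  m = 110 → c = 10101, weight = 3.
  m = 001 → c = 01111, weight = 4.
  m = 101 → c = 10100, weight = 2.
  m = 011 → c = 00001, weight = 1.
  m = 111 → c = 11010, weight = 3.
Tally weights:
  weight 0: 1 codewords.
  weight 1: 1 codewords.
  weight 2: 1 codewords.
  weight 3: 3 codewords.
  weight 4: 2 codewords.
Minimum distance d = smallest w > 0 with A_w > 0 = 1.
Sanity: Σ A_w = 8 = 2^3 = 8 ✓.


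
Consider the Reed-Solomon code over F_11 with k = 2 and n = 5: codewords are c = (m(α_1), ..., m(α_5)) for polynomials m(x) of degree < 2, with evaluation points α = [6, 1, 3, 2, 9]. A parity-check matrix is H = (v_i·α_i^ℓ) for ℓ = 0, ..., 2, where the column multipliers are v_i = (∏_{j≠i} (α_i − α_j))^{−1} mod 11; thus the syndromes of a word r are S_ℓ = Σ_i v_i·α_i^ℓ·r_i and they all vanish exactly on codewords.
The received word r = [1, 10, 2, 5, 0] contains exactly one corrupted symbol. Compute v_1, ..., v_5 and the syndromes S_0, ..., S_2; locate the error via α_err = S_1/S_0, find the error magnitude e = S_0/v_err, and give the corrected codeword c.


S = (2, 4, 8), error at position 4, error magnitude e = 10, c = [1, 10, 2, 6, 0].

Step 1: column multipliers v_i = (∏_{j≠i}(α_i − α_j))^{−1} mod 11.
  i = 1 (α = 6): (6−1)(6−3)(6−2)(6−9) = 5·3·4·(−3) = −180 ≡ 7, so v_1 = 7^{−1} = 8 (mod 11).
  i = 2 (α = 1): (1−6)(1−3)(1−2)(1−9) = (−5)·(−2)·(−1)·(−8) = 80 ≡ 3, so v_2 = 3^{−1} = 4 (mod 11).
  i = 3 (α = 3): (3−6)(3−1)(3−2)(3−9) = (−3)·2·1·(−6) = 36 ≡ 3, so v_3 = 3^{−1} = 4 (mod 11).
  i = 4 (α = 2): (2−6)(2−1)(2−3)(2−9) = (−4)·1·(−1)·(−7) = −28 ≡ 5, so v_4 = 5^{−1} = 9 (mod 11).
  i = 5 (α = 9): (9−6)(9−1)(9−3)(9−2) = 3·8·6·7 = 1008 ≡ 7, so v_5 = 7^{−1} = 8 (mod 11).
  v = [8, 4, 4, 9, 8].
Step 2: syndromes of r = [1, 10, 2, 5, 0] (all sums mod 11).
  S_0 = Σ v_i r_i = 8·1 + 4·10 + 4·2 + 9·5 + 8·0 = 101 ≡ 2.
  S_1 = Σ v_i α_i r_i = 8·6·1 + 4·1·10 + 4·3·2 + 9·2·5 + 8·9·0 = 202 ≡ 4.
  α_i^2 mod 11 = [3, 1, 9, 4, 4].
  S_2 = Σ v_i α_i^2 r_i = 8·3·1 + 4·1·10 + 4·9·2 + 9·4·5 + 8·4·0 = 316 ≡ 8.
  S = (2, 4, 8) ≠ 0, so r is not a codeword (an error is present).
Step 3: locate the error. For a single error e at position i, S_ℓ = v_i·e·α_i^ℓ, so α_err = S_1/S_0.
  S_0^{−1} = 2^{−1} = 6 (mod 11), so α_err = 4·6 = 24 ≡ 2 = α_4. Error position i = 4.
  Consistency check: S_2/S_1 = 8·3 = 24 ≡ 2 = α_err ✓ (single-error assumption holds).
Step 4: error magnitude e = S_0/v_4 = S_0·∏_{j≠4}(α_4 − α_j) = 2·5 = 10 ≡ 10 (mod 11).
Step 5: correct position 4: c_4 = r_4 − e = 5 − 10 ≡ 6 (mod 11). Hence c = [1, 10, 2, 6, 0].
  Check: interpolating c through the α_i gives m(x) = 3 + 7·x (degree < 2) with m(α_i) = c_i for every i, so c is indeed a codeword.


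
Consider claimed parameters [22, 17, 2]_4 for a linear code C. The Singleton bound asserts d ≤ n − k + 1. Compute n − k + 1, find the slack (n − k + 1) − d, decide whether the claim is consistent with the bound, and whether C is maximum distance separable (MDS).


Singleton RHS = n − k + 1 = 6, slack = 4, bound satisfied, not MDS.

Singleton bound: d ≤ n − k + 1.
Here n = 22, k = 17, so n − k + 1 = 6.
Given d = 2, check d ≤ 6: YES.
Slack = (n − k + 1) − d = 4.
The code is NOT MDS (slack = 4 > 0).
Description: the claimed parameters are [22, 17, 2]_4; such a code would be non-MDS.


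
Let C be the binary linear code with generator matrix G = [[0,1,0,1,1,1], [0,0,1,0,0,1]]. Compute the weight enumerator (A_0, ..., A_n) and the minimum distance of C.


Weight distribution: A_0 = 1, A_2 = 1, A_4 = 2. Minimum distance d = 2.

Enumerate all 2^2 = 4 messages m ∈ F_2^2.
For each, compute codeword c = mG in F_2^6, then tally its weight.
  m = 00 → c = 000000, weight = 0.
  m = 10 → c = 010111, weight = 4.
  m = 01 → c = 001001, weight = 2.
  m = 11 → c = 011110, weight = 4.
Tally weights:
  weight 0: 1 codewords.
  weight 2: 1 codewords.
  weight 4: 2 codewords.
Minimum distance d = smallest w > 0 with A_w > 0 = 2.
Sanity: Σ A_w = 4 = 2^2 = 4 ✓.


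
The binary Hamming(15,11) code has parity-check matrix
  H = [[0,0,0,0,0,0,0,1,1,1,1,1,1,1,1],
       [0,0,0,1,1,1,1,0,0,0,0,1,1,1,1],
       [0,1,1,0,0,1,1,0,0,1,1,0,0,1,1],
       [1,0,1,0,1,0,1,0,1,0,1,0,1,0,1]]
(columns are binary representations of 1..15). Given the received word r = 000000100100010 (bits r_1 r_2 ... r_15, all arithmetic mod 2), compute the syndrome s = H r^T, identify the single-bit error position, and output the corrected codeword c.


s = (0, 0, 1, 1)^T, error position = 3, corrected codeword c = 001000100100010

Compute s = H r^T mod 2 one row at a time:
  s_1 = 0 + 0 + 1 + 0 + 0 + 0 + 1 + 0 = 2 ≡ 0 (mod 2).
  s_2 = 0 + 0 + 0 + 1 + 0 + 0 + 1 + 0 = 2 ≡ 0 (mod 2).
  s_3 = 0 + 0 + 0 + 1 + 1 + 0 + 1 + 0 = 3 ≡ 1 (mod 2).
  s_4 = 0 + 0 + 0 + 1 + 0 + 0 + 0 + 0 = 1 ≡ 1 (mod 2).
s = (0, 0, 1, 1)^T — this equals column 3 of H (binary 0011), so error is at position 3.
Correct: flip bit 3 of r = 000000100100010 to get c = 001000100100010.


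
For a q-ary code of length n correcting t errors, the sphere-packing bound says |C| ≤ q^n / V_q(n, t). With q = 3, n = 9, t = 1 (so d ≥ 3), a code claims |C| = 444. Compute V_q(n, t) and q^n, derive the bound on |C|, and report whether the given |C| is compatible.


V_q(n, t) = 19, q^n = 19683, Hamming bound = 1035, |C| = 444 ≤ bound (satisfied).

Step 1: Compute V_q(n, t) = Σ_{j=0}^1 C(n, j) (q−1)^j.
  j = 0: C(9,0)·(2)^0 = 1·1 = 1.
  j = 1: C(9,1)·(2)^1 = 9·2 = 18.
  V_q(n, t) = 1 + 18 = 19.
Step 2: q^n = 3^9 = 19683.
Step 3: Hamming bound ⌊q^n / V_q(n,t)⌋ = ⌊19683/19⌋ = 1035.
Step 4: Compare |C| = 444 to 1035: satisfied.
The claimed |C| lies below the Hamming bound.
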